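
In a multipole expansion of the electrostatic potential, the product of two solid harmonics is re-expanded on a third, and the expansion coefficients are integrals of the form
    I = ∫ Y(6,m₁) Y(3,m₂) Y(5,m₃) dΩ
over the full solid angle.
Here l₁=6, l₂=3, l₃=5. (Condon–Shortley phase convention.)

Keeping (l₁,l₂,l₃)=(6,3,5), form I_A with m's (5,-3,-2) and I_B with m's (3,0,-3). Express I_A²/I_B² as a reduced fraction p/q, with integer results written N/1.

Shared (l₁,l₂,l₃)=(6,3,5): N and (l;000)² cancel in I_A²/I_B².
A: Δ = 4!·8!·2!/15! = 1/675675; Racah Σ t=0..0: t=0:+1/241920 = 1/241920; ⇒ 3j(6 3 5; 5 -3 -2)² = 2/91, sgn -1
B: Δ = 4!·8!·2!/15! = 1/675675; Racah Σ t=1..3: t=1:−1/17280 t=2:+1/20160 t=3:−1/483840 = -1/96768; ⇒ 3j(6 3 5; 3 0 -3)² = 1/1001, sgn -1
I_A²/I_B² = (2/91)/(1/1001) = 22/1

22/1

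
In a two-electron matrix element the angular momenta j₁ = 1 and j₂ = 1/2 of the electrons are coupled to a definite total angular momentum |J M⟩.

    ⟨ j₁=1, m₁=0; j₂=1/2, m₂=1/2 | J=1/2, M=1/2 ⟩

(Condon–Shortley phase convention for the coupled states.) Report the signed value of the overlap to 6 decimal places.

−√(1/3) = -0.577350

j₁+j₂−J=1  J+j₁−j₂=1  J−j₁+j₂=0  j₁+j₂+J+1=3
(j₁±m₁, j₂±m₂, J±M) = (1,1,1,0,1,0)
P² = 1/3
sum k=1..1:
  [1] −1/1 = -1
S = -1
C² = P²·S² = 1/3 ; C = -0.577350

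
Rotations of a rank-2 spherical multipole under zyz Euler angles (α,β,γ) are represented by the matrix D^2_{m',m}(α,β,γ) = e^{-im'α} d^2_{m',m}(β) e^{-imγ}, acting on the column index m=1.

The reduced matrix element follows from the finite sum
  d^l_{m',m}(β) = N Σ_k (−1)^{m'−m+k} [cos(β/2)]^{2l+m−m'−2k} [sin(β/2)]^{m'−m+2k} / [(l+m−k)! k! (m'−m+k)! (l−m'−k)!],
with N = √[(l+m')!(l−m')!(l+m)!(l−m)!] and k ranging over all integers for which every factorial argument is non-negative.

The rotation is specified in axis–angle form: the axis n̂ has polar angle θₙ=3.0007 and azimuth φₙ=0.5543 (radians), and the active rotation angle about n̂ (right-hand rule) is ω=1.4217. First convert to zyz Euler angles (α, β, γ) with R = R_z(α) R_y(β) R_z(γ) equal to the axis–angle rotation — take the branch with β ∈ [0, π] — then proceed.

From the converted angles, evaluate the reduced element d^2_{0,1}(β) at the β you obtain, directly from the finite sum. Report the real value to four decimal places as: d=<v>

d=0.2197

Axis–angle → zyz. n̂ = (sinθₙcosφₙ, sinθₙsinφₙ, cosθₙ) = (+0.119401, +0.073913, -0.990091), ω = 1.4217.
R = I cosω + sinω [n̂]ₓ + (1−cosω) n̂n̂ᵀ gives
  R = [+0.160683, +0.986621, -0.027564; -0.971592, +0.153196, -0.180386; -0.173750, +0.055766, +0.983210]
β = atan2(√(R₁₃²+R₂₃²), R₃₃) = 0.183508; α = atan2(R₂₃, R₁₃) mod 2π = 4.560759; γ = atan2(R₃₂, −R₃₁) mod 2π = 0.310567
d^2_{0,1}(β=0.1835) via the finite sum:
Half-angle: c=0.995794, s=0.091626. N=√(2·2·6·1)=4.898979
k∈{1,2} keeps every argument non-negative
  k=1: (−1)^0·4.8990/(2)·0.9958^3·0.0916^1 = +0.221615
  k=2: (−1)^1·4.8990/(2)·0.9958^1·0.0916^3 = -0.001876
d^2_{0,1}(0.1835) = +0.221615 -0.001876 = +0.219739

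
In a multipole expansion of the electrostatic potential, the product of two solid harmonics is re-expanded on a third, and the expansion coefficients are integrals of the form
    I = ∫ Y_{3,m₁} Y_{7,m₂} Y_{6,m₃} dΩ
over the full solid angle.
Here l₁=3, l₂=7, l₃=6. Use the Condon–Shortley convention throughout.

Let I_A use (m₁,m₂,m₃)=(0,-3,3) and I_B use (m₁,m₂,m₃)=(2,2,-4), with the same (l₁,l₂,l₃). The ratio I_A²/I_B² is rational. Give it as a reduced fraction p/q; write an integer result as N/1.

Shared (l₁,l₂,l₃)=(3,7,6): N and (l;000)² cancel in I_A²/I_B².
A: Δ = 4!·2!·10!/17! = 1/2042040; Racah Σ t=1..3: t=1:−1/362880 t=2:+1/322560 t=3:−1/4354560 = 1/8709120; ⇒ 3j(3 7 6; 0 -3 3)² = 3/68068, sgn -1
B: Δ = 4!·2!·10!/17! = 1/2042040; Racah Σ t=0..1: t=0:+1/8709120 t=1:−1/967680 = -1/1088640; ⇒ 3j(3 7 6; 2 2 -4)² = 800/51051, sgn -1
I_A²/I_B² = (3/68068)/(800/51051) = 9/3200

9/3200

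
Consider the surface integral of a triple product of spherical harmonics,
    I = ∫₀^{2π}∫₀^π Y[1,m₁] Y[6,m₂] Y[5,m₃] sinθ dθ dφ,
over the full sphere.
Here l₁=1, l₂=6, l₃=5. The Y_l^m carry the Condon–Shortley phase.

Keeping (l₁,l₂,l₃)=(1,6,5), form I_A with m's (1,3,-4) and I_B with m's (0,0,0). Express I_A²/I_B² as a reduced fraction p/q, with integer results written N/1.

1/12

l's match ⇒ only the (l;m) 3-j factors differ between A and B.
A: triangle coeff Δ(1,6,5) = 1/858; Σ_t [0,0]: t=0:+1/725760 = 1/725760; (3j)²=1/286 [(1 6 5; 1 3 -4)], sign=-1
B: triangle coeff Δ(1,6,5) = 1/858; Σ_t [1,1]: t=1:−1/14400 = -1/14400; (3j)²=6/143 [(1 6 5; 0 0 0)], sign=+1
I_A²/I_B² = (1/286)/(6/143) = 1/12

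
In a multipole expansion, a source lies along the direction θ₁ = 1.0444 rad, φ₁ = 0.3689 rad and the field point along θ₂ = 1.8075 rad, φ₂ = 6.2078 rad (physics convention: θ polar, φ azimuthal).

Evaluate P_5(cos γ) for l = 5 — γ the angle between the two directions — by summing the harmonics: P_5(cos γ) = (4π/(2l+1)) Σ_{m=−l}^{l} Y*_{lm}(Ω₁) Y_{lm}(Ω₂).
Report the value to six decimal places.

-0.250677

Term-by-term m-sum for l=5 (normalisation 4π/11 = 1.142397):
  term(m=-5) = -0.054734+0.071905i   from Y*(Ω₁)=-0.060621+0.215924i, Y(Ω₂)=+0.374647+0.148305i
  term(m=-4) = +0.025953-0.123983i   from Y*(Ω₁)=+0.039172+0.410248i, Y(Ω₂)=-0.293498-0.091285i
  term(m=-3) = -0.010760-0.044365i   from Y*(Ω₁)=+0.127298+0.254312i, Y(Ω₂)=-0.156432-0.035994i
  term(m=-2) = -0.030551-0.037609i   from Y*(Ω₁)=-0.114325-0.103929i, Y(Ω₂)=+0.310053+0.047104i
  term(m=-1) = -0.027338-0.013013i   from Y*(Ω₁)=-0.308885-0.119414i, Y(Ω₂)=+0.091166+0.006886i
  term(m=+0) = -0.024571+0.000000i   from Y*(Ω₁)=+0.078997-0.000000i, Y(Ω₂)=-0.311030+0.000000i
  term(m=+1) = -0.027338+0.013013i   from Y*(Ω₁)=+0.308885-0.119414i, Y(Ω₂)=-0.091166+0.006886i
  term(m=+2) = -0.030551+0.037609i   from Y*(Ω₁)=-0.114325+0.103929i, Y(Ω₂)=+0.310053-0.047104i
  term(m=+3) = -0.010760+0.044365i   from Y*(Ω₁)=-0.127298+0.254312i, Y(Ω₂)=+0.156432-0.035994i
  term(m=+4) = +0.025953+0.123983i   from Y*(Ω₁)=+0.039172-0.410248i, Y(Ω₂)=-0.293498+0.091285i
  term(m=+5) = -0.054734-0.071905i   from Y*(Ω₁)=+0.060621+0.215924i, Y(Ω₂)=-0.374647+0.148305i
Accumulated sum -0.219431+0.000000i; after 4π/(2l+1) scaling, -0.250677+0.000000i ⇒ P_5 = -0.250677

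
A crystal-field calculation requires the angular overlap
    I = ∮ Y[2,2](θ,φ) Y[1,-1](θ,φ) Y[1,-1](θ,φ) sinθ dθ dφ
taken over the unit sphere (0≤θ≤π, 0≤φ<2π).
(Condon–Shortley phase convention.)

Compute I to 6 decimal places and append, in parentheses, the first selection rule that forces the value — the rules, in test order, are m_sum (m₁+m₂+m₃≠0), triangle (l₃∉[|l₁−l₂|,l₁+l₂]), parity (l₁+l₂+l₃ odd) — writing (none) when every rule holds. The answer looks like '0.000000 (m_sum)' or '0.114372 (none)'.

Rules hold: Σm=0, L=4 even, 1≤1≤3.
N = 5·3·3 = 45
Δ = 2!·2!·0!/5! = 1/30
Racah Σ t=1..1: t=1:−1/1 = -1/1
⇒ 3j(2 1 1; 0 0 0)² = 2/15, sgn +1
Racah Σ t=0..0: t=0:+1/4 = 1/4
⇒ 3j(2 1 1; 2 -1 -1)² = 1/5, sgn +1
4πI² = N·(3j₀)²·(3jₘ)² = 6/5
I = +1·√(1.2/4π) = 0.30901936
No selection rule forces the value: the integral is nonzero (none).

0.309019 (none)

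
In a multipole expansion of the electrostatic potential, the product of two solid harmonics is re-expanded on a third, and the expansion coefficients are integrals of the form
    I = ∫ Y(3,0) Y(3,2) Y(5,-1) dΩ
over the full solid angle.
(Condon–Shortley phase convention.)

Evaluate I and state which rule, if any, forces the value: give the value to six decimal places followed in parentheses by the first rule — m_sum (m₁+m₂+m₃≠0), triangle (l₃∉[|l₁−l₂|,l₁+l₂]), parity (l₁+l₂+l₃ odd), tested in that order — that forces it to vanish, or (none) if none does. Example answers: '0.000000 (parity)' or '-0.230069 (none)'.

0.000000 (m_sum)

0 + 2 − 1 = 1 ≠ 0: azimuthal integral kills it; I = 0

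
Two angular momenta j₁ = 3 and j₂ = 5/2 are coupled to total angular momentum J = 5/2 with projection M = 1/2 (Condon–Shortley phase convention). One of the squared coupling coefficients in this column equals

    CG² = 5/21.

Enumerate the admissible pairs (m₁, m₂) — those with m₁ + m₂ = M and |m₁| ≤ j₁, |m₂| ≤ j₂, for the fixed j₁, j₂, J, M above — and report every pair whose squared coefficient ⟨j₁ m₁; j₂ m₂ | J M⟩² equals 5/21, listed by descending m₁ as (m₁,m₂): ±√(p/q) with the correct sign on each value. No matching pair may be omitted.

(3,-5/2): +√(5/21)

Admissible pairs with m₁+m₂ = M = 1/2: (-2,5/2), (-1,3/2), (0,1/2), (1,-1/2), (2,-3/2), (3,-5/2)
  (m₁,m₂)=(3,-5/2): CG² = 5/21, CG = +√(5/21)   ← matches the target
  (m₁,m₂)=(2,-3/2): CG² = 1/14, CG = +√(1/14)
  (m₁,m₂)=(1,-1/2): CG² = 8/35, CG = −√(8/35)
  (m₁,m₂)=(0,1/2): CG² = 8/105, CG = +√(8/105)
  (m₁,m₂)=(-1,3/2): CG² = 1/35, CG = +√(1/35)
  (m₁,m₂)=(-2,5/2): CG² = 5/14, CG = −√(5/14)
Pairs with CG² = 5/21: (3,-5/2): +√(5/21)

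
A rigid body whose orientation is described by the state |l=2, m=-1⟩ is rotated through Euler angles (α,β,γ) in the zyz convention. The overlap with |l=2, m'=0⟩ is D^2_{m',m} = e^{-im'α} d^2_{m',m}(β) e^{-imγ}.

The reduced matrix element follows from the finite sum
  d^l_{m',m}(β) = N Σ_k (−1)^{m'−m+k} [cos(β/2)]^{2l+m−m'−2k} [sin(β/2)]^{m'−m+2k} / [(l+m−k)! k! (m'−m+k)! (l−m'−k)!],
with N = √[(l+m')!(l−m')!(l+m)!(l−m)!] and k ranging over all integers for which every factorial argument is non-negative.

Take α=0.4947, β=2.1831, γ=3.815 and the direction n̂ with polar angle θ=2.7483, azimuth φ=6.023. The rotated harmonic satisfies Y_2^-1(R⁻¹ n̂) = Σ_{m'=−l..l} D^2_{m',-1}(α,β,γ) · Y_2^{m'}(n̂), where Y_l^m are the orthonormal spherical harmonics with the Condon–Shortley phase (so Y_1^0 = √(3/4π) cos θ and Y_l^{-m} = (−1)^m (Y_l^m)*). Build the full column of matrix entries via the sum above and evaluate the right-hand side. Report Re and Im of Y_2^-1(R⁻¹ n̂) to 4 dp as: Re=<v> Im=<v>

Re=-0.1770 Im=-0.3382

Need the full column D^2_{m',-1} for m'=−2..2 at α=0.4947, β=2.1831, γ=3.8150.
cos(β/2)=0.461111, sin(β/2)=0.887343
d^2_{-2,-1}: single k=1 term ⇒ +0.173995;  D = +0.015987-0.173259i
d^2_{-1,-1}: k∈[0..1] ⇒ +0.045209 -0.502243 = -0.457035;  D = +0.179109+0.420477i
d^2_{0,-1}: k∈[0..1] ⇒ -0.213099 +0.789141 = +0.576042;  D = -0.450293-0.359250i
d^2_{1,-1}: k∈[0..1] ⇒ +0.502243 -0.619963 = -0.117719;  D = +0.115845+0.020926i
d^2_{2,-1}: single k=0 term ⇒ -0.644331;  D = +0.612429-0.200232i
Y_2^{m'}(θ=2.7483,φ=6.023) and Σ D·Y over m':
  (+0.0160-0.1733i)·(+0.0492+0.0282i)  (+0.1791+0.4205i)·(-0.2643-0.0704i)  (-0.4503-0.3593i)·(+0.4918+0.0000i)  (+0.1158+0.0209i)·(+0.2643-0.0704i)  (+0.6124-0.2002i)·(+0.0492-0.0282i)
Y_2^-1(R⁻¹ n̂) = -0.176958-0.338229i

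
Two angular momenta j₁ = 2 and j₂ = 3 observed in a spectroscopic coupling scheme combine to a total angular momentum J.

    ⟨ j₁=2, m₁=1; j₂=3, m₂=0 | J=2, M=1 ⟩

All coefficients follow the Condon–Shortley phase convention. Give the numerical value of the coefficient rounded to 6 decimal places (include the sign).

√[5·3!1!3!/8! · 3!1!3!3!3!1!] = √(81/14)
  +(−1)^0/∏(0,3,1,3,0,0)! = 1/36  (running 1/36)
  +(−1)^1/∏(1,2,0,2,1,1)! = -1/4  (running -2/9)
⟨..|..⟩ = √(81/14)·(-2/9) = -0.534522

-0.534522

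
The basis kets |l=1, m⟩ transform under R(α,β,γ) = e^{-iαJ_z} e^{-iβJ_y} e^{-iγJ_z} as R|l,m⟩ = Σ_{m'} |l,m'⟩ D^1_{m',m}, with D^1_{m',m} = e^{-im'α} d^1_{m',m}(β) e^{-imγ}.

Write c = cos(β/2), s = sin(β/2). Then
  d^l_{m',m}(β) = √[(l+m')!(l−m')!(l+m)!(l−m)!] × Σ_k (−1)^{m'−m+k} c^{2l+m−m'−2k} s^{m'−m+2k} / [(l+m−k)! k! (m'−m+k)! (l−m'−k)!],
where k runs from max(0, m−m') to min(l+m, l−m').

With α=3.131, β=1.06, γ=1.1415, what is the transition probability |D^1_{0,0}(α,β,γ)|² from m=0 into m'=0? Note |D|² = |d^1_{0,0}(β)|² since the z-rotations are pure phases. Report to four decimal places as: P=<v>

P=0.2390

First d^1_{0,0}(β=1.0600), then the phase factors e^{-i(0)α} and e^{-i(0)γ}:
c=cos(1.060000/2)=0.862807, s=sin(1.060000/2)=0.505533; N=√[1·1·1·1]=1.000000
The bounds max(0,m−m')=0 and min(l+m,l−m')=1 give 2 terms
  k=0: (−1)^0·1.0000/(1)·0.8628^2·0.5055^0 = +0.744436
  k=1: (−1)^1·1.0000/(1)·0.8628^0·0.5055^2 = -0.255564
d^1_{0,0}(1.0600) = +0.744436 -0.255564 = +0.488872
|D^1_{0,0}|² = |d^1_{0,0}(β)|² = (+0.488872)² = 0.238996 (the z-rotation phases have unit modulus)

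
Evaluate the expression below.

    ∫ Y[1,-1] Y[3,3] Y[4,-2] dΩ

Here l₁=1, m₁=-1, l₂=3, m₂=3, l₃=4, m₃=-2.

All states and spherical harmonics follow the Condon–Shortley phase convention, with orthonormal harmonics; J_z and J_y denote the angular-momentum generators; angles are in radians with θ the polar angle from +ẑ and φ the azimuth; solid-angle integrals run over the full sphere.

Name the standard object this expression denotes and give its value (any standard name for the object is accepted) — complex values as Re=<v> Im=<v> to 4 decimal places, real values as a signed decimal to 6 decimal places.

This is a Gaunt coefficient — the integral of a triple product of spherical harmonics over the sphere.
Checks pass: Σm=0; 8 even; l₃=4∈[2,4].
(2·1+1)(2·3+1)(2·4+1) = 189
Δ: 0! 2! 6! / 9! → 1/252
sum: t=0:+1/36 = 1/36
3j²(1 3 4; 0 0 0) = Δ·Π!·Σ² = 4/63  (sign +1)
sum: t=0:+1/1440 = 1/1440
3j²(1 3 4; -1 3 -2) = Δ·Π!·Σ² = 1/252  (sign +1)
combine: 4πI² = 189·4/63·1/252 = 1/21
take √, sign +1: I = 0.06155813

Gaunt coefficient, +0.061558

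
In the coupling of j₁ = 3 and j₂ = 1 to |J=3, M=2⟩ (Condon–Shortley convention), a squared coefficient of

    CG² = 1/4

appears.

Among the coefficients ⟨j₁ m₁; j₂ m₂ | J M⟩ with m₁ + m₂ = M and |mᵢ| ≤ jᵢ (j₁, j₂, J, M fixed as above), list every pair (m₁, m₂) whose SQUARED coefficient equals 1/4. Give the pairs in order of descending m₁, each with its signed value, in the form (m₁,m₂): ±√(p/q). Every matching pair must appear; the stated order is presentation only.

(3,-1): +√(1/4)

Admissible pairs with m₁+m₂ = M = 2: (1,1), (2,0), (3,-1)
  (m₁,m₂)=(3,-1): CG² = 1/4, CG = +√(1/4)   ← matches the target
  (m₁,m₂)=(2,0): CG² = 1/3, CG = +√(1/3)
  (m₁,m₂)=(1,1): CG² = 5/12, CG = −√(5/12)
Pairs with CG² = 1/4: (3,-1): +√(1/4)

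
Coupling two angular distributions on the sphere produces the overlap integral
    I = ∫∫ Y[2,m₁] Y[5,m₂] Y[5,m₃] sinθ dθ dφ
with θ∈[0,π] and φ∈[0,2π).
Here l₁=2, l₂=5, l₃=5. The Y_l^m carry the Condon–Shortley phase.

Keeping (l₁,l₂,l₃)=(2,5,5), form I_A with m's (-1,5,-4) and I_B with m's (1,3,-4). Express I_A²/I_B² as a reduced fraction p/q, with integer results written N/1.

Same 2,5,5: normalisation and zero-m 3j drop out of the ratio.
A: Δ: 2! 2! 8! / 13! → 1/38610; sum: t=2:+1/80640 = 1/80640; 3j²(2 5 5; -1 5 -4) = Δ·Π!·Σ² = 9/286  (sign -1)
B: Δ: 2! 2! 8! / 13! → 1/38610; sum: t=0:+1/80640 t=1:−1/10080 = -1/11520; 3j²(2 5 5; 1 3 -4) = Δ·Π!·Σ² = 49/1430  (sign +1)
I_A²/I_B² = (9/286)/(49/1430) = 45/49

45/49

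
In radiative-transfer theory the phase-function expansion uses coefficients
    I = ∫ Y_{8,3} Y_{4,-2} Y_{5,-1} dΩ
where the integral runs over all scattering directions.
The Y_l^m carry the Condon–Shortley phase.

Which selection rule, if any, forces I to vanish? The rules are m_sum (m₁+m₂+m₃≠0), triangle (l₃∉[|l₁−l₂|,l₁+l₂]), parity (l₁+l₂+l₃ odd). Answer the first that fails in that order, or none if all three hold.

Σmᵢ = 0  ✓
l₃∈[|l₁−l₂|,l₁+l₂]=[4,12], have l₃=5  ✓
Σlᵢ = 17 ⇒ odd  ✗

parity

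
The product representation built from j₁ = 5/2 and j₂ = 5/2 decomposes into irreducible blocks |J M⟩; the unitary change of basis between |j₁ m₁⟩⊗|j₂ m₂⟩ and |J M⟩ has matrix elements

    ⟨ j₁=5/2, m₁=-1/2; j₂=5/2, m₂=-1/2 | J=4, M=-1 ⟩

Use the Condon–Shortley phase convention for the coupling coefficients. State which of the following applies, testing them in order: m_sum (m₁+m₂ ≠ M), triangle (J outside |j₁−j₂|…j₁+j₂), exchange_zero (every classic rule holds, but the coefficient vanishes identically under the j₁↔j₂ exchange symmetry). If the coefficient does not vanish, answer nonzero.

m-sum: m₁+m₂ = -1/2+(-1/2) = -1, M = -1  ✓
triangle: |j₁−j₂| = 0 ≤ J = 4 ≤ j₁+j₂ = 5  ✓
exchange: j₁=j₂ and m₁=m₂, and (−1)^(j₁+j₂−J) = (−1)^1 = −1 forces ⟨j₁m₁;j₂m₂|JM⟩ = −⟨j₂m₂;j₁m₁|JM⟩ = −⟨j₁m₁;j₂m₂|JM⟩ ⇒ the coefficient vanishes identically
Racah sum check: Σ_k collapses to 0 ⇒ CG = 0

exchange_zero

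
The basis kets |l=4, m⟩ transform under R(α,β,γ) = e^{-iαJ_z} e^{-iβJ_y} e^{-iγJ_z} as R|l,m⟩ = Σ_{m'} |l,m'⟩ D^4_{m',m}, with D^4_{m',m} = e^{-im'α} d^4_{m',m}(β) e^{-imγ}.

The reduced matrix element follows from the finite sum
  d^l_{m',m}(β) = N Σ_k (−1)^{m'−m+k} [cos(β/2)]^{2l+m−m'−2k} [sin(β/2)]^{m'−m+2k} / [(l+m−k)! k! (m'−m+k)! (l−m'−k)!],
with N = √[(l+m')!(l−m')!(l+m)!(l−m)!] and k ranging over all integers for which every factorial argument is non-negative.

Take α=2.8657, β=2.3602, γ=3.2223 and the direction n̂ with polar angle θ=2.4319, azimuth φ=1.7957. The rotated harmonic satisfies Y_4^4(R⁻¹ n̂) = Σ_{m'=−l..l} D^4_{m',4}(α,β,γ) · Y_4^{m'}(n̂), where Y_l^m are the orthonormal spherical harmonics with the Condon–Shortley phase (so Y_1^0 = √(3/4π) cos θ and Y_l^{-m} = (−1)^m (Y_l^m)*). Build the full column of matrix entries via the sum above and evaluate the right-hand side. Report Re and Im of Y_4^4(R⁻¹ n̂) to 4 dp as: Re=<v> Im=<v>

Re=-0.0084 Im=0.0792

Need the full column D^4_{m',4} for m'=−4..4 at α=2.8657, β=2.3602, γ=3.2223.
cos(β/2)=0.380832, sin(β/2)=0.924644
d^4_{-4,4}: single k=8 term ⇒ +0.534314;  D = +0.076885-0.528754i
d^4_{-3,4}: single k=7 term ⇒ +0.622445;  D = -0.253973+0.568274i
d^4_{-2,4}: single k=6 term ⇒ +0.479617;  D = +0.307575-0.368008i
d^4_{-1,4}: single k=5 term ⇒ +0.279363;  D = -0.230769+0.157445i
d^4_{0,4}: single k=4 term ⇒ +0.128642;  D = +0.121997-0.040812i
d^4_{1,4}: single k=3 term ⇒ +0.047390;  D = -0.047338+0.002224i
d^4_{2,4}: single k=2 term ⇒ +0.013802;  D = +0.013441+0.003132i
d^4_{3,4}: single k=1 term ⇒ +0.003038;  D = -0.002659-0.001470i
d^4_{4,4}: single k=0 term ⇒ +0.000442;  D = +0.000314+0.000311i
Y_4^{m'}(θ=2.4319,φ=1.7957) and Σ D·Y over m':
  (+0.0769-0.5288i)·(+0.0496-0.0625i)  (-0.2540+0.5683i)·(-0.1641-0.2051i)  (+0.3076-0.3680i)·(-0.3873+0.1870i)  (-0.2308+0.1574i)·(+0.0536+0.2343i)  (+0.1220-0.0408i)·(-0.2829+0.0000i)  (-0.0473+0.0022i)·(-0.0536+0.2343i)  (+0.0134+0.0031i)·(-0.3873-0.1870i)  (-0.0027-0.0015i)·(+0.1641-0.2051i)  (+0.0003+0.0003i)·(+0.0496+0.0625i)
Y_4^4(R⁻¹ n̂) = -0.008397+0.079163i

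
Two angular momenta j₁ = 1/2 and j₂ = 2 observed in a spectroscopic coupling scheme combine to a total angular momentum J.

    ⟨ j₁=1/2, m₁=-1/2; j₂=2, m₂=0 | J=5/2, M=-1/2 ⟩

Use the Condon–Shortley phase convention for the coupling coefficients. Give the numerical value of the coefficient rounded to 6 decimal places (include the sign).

+0.774597

√[6·0!1!4!/6! · 0!1!2!2!2!3!] = √(48/5)
  +(−1)^0/∏(0,0,1,2,0,2)! = 1/4  (running 1/4)
⟨..|..⟩ = √(48/5)·(1/4) = +0.774597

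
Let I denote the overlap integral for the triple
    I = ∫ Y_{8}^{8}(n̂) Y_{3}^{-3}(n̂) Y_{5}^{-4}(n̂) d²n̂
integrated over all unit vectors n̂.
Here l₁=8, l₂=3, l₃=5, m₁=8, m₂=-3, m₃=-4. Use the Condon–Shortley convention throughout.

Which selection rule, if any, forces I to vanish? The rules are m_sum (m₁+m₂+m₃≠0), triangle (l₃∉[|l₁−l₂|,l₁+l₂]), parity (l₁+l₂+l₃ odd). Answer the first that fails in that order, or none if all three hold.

m_sum

azimuthal sum: 8 − 3 − 4 = 1  ✗
5 ≤ 5 ≤ 11 (triangle on l)
L = 8 + 3 + 5 = 16 (even)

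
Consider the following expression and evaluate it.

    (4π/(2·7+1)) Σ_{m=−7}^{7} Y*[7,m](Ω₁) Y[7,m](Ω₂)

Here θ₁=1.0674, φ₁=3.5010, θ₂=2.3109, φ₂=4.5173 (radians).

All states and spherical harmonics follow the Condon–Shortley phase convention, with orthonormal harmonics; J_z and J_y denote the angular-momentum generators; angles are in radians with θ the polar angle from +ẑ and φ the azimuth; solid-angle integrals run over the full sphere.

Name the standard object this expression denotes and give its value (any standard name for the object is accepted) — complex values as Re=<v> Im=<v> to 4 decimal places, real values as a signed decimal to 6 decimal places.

This sum is the spherical-harmonic addition theorem: it equals the Legendre polynomial P_l(cos γ) of the angle γ between the two directions.
Summing Y*_{l m}(θ₁,φ₁)·Y_{l m}(θ₂,φ₂) over m ∈ [−7, 7]; prefactor 4π/(2·7+1) = 0.837758:
  [-7]  conj(Y_{7,-7})(Ω₁) = +0.160371-0.115886i ; Y_{7,-7}(Ω₂) = +0.058592-0.012193i ; Δ = +0.007983-0.008745i
  [-6]  conj(Y_{7,-6})(Ω₁) = -0.225358+0.339768i ; Y_{7,-6}(Ω₂) = +0.079688+0.188343i ; Δ = -0.081951-0.015369i
  [-5]  conj(Y_{7,-5})(Ω₁) = +0.085964-0.373464i ; Y_{7,-5}(Ω₂) = -0.327565+0.221871i ; Δ = +0.054702+0.141407i
  [-4]  conj(Y_{7,-4})(Ω₁) = +0.000699+0.005220i ; Y_{7,-4}(Ω₂) = -0.304454-0.301399i ; Δ = +0.001360-0.001800i
  [-3]  conj(Y_{7,-3})(Ω₁) = +0.162272+0.302352i ; Y_{7,-3}(Ω₂) = +0.062981-0.095034i ; Δ = +0.038954+0.003621i
  [-2]  conj(Y_{7,-2})(Ω₁) = -0.124398-0.108844i ; Y_{7,-2}(Ω₂) = -0.289967-0.119253i ; Δ = +0.023091+0.046396i
  [-1]  conj(Y_{7,-1})(Ω₁) = -0.262710-0.098707i ; Y_{7,-1}(Ω₂) = +0.051482-0.260533i ; Δ = -0.039241+0.063363i
  [+0]  conj(Y_{7,0})(Ω₁) = +0.203621-0.000000i ; Y_{7,0}(Ω₂) = -0.243060+0.000000i ; Δ = -0.049492+0.000000i
  [+1]  conj(Y_{7,1})(Ω₁) = +0.262710-0.098707i ; Y_{7,1}(Ω₂) = -0.051482-0.260533i ; Δ = -0.039241-0.063363i
  [+2]  conj(Y_{7,2})(Ω₁) = -0.124398+0.108844i ; Y_{7,2}(Ω₂) = -0.289967+0.119253i ; Δ = +0.023091-0.046396i
  [+3]  conj(Y_{7,3})(Ω₁) = -0.162272+0.302352i ; Y_{7,3}(Ω₂) = -0.062981-0.095034i ; Δ = +0.038954-0.003621i
  [+4]  conj(Y_{7,4})(Ω₁) = +0.000699-0.005220i ; Y_{7,4}(Ω₂) = -0.304454+0.301399i ; Δ = +0.001360+0.001800i
  [+5]  conj(Y_{7,5})(Ω₁) = -0.085964-0.373464i ; Y_{7,5}(Ω₂) = +0.327565+0.221871i ; Δ = +0.054702-0.141407i
  [+6]  conj(Y_{7,6})(Ω₁) = -0.225358-0.339768i ; Y_{7,6}(Ω₂) = +0.079688-0.188343i ; Δ = -0.081951+0.015369i
  [+7]  conj(Y_{7,7})(Ω₁) = -0.160371-0.115886i ; Y_{7,7}(Ω₂) = -0.058592-0.012193i ; Δ = +0.007983+0.008745i
Accumulated sum -0.039696+0.000000i; after 4π/(2l+1) scaling, -0.033255+0.000000i ⇒ P_7 = -0.033255

Legendre polynomial (addition theorem), -0.033255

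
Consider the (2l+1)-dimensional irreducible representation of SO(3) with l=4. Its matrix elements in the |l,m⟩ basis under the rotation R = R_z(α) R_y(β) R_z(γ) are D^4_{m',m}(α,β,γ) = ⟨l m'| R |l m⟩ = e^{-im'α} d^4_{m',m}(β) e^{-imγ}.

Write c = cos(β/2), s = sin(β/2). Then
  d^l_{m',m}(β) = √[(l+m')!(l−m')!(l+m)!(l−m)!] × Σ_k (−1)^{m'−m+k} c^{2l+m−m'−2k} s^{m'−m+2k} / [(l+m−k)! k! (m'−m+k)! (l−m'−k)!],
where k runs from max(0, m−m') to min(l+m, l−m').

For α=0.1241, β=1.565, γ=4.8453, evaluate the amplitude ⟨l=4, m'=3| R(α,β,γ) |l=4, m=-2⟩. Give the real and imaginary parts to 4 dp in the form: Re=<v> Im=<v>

Re=0.4650 Im=-0.0497

D^4_{3,-2}(0.1241,1.5650,4.8453) = e^{-i·3·0.1241}·d^4_{3,-2}(1.5650)·e^{-i·-2·4.8453}. Compute d first:
With c≡cos(β/2)=0.709153 and s≡sin(β/2)=0.705055, N=[5040·1·2·720]^{1/2}=2693.993318
Admissible k: 0..1 (factorial args all ≥0)
  k=0: (−1)^5·2693.9933/(240)·0.7092^3·0.7051^5 = -0.697459
  k=1: (−1)^6·2693.9933/(720)·0.7092^1·0.7051^7 = +0.229807
d^4_{3,-2}(1.5650) = -0.697459 +0.229807 = -0.467652
Attach z-rotation phases: D = e^{-i(3)(0.1241)}·(-0.467652)·e^{-i(-2)(4.8453)} = +0.465004-0.049701i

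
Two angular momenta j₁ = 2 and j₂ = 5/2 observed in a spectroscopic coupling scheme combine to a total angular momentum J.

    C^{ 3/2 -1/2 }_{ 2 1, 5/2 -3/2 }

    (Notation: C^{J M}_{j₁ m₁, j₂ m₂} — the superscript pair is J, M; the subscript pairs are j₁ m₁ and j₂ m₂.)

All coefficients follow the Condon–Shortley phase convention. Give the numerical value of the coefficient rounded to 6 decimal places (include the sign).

-0.138013

triangle: 3!*1!*2!/7! = 12/5040
(j±m)!: 3!*1!*1!*4!*1!*2! = 288
prefactor² = (2J+1)*Δ*N² = 96/35
  k=0: +1/(0!*3!*1!*1!*0!*1!) = 1/6
  k=1: −1/(1!*2!*0!*0!*1!*2!) = -1/4
Σ = -1/12  ⇒  CG² = 96/35*(-1/12)² = 2/105
CG = −√(2/105) = -0.138013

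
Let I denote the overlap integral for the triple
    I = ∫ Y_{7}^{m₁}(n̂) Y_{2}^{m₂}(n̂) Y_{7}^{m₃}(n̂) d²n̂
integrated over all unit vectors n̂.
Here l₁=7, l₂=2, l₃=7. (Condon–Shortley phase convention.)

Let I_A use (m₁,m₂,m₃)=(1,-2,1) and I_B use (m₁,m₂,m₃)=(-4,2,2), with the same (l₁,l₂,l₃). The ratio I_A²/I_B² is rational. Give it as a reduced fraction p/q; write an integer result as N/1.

392/275

Shared (l₁,l₂,l₃)=(7,2,7): N and (l;000)² cancel in I_A²/I_B².
A: Δ = 2!·12!·2!/17! = 1/185640; Racah Σ t=0..0: t=0:+1/2073600 = 1/2073600; ⇒ 3j(7 2 7; 1 -2 1)² = 28/1105, sgn +1
B: Δ = 2!·12!·2!/17! = 1/185640; Racah Σ t=2..2: t=2:+1/8709120 = 1/8709120; ⇒ 3j(7 2 7; -4 2 2)² = 55/3094, sgn -1
I_A²/I_B² = (28/1105)/(55/3094) = 392/275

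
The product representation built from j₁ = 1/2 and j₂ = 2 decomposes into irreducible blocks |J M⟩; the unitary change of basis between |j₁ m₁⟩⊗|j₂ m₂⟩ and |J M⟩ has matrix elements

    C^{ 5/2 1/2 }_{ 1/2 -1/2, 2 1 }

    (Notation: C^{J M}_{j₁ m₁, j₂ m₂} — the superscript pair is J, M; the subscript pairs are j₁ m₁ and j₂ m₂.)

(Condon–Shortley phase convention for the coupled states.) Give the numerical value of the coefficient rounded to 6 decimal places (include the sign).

triangle: 0!·1!·4!/6! = 24/720
(j±m)!: 0!·1!·3!·1!·3!·2! = 72
prefactor² = (2J+1)·Δ·N² = 72/5
  k=0: +1/(0!·0!·1!·3!·0!·1!) = 1/6
Σ = 1/6  ⇒  CG² = 72/5·(1/6)² = 2/5
CG = +√(2/5) = +0.632456

+0.632456  (= +√(2/5))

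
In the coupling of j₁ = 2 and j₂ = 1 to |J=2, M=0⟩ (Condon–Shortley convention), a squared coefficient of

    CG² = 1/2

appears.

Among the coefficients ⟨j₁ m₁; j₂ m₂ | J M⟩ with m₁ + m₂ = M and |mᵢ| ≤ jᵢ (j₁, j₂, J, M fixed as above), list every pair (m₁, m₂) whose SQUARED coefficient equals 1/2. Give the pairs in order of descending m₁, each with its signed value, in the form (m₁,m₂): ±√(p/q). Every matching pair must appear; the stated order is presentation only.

Admissible pairs with m₁+m₂ = M = 0: (-1,1), (0,0), (1,-1)
  (m₁,m₂)=(1,-1): CG² = 1/2, CG = +√(1/2)   ← matches the target
  (m₁,m₂)=(0,0): CG² = 0/1, CG = 0
  (m₁,m₂)=(-1,1): CG² = 1/2, CG = −√(1/2)   ← matches the target
Pairs with CG² = 1/2: (1,-1): +√(1/2); (-1,1): −√(1/2)

(1,-1): +√(1/2); (-1,1): −√(1/2)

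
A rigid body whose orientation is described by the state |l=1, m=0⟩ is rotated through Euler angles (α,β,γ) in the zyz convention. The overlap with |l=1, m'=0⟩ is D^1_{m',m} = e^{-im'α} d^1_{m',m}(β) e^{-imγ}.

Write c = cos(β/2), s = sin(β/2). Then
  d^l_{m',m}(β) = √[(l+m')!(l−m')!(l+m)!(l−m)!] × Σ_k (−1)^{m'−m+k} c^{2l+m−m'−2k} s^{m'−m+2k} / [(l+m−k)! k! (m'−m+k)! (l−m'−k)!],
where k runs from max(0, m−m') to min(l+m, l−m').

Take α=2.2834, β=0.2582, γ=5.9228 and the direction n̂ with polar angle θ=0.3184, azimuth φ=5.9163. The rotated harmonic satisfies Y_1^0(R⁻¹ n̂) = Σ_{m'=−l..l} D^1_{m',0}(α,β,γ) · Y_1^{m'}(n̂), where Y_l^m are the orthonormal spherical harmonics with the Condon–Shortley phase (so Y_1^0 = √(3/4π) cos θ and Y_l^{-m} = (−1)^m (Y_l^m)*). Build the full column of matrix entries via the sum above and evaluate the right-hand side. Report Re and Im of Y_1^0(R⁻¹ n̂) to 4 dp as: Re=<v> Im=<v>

Need the full column D^1_{m',0} for m'=−1..1 at α=2.2834, β=0.2582, γ=5.9228.
cos(β/2)=0.991678, sin(β/2)=0.128742
d^1_{-1,0}: single k=1 term ⇒ +0.180553;  D = -0.118047+0.136618i
d^1_{0,0}: k∈[0..1] ⇒ +0.983426 -0.016574 = +0.966851;  D = +0.966851+0.000000i
d^1_{1,0}: single k=0 term ⇒ -0.180553;  D = +0.118047+0.136618i
Y_1^{m'}(θ=0.3184,φ=5.9163) and Σ D·Y over m':
  (-0.1180+0.1366i)·(+0.1010+0.0388i)  (+0.9669+0.0000i)·(+0.4640+0.0000i)  (+0.1180+0.1366i)·(-0.1010+0.0388i)
Y_1^0(R⁻¹ n̂) = +0.414225+0.000000i

Re=0.4142 Im=0.0000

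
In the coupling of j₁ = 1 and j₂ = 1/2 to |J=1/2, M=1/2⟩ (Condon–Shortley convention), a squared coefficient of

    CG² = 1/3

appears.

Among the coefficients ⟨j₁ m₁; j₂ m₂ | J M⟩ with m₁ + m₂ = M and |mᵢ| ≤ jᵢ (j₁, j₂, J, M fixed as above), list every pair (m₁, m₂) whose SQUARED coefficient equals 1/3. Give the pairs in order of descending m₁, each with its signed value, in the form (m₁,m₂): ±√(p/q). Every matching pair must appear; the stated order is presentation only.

(0,1/2): −√(1/3)

Admissible pairs with m₁+m₂ = M = 1/2: (0,1/2), (1,-1/2)
  (m₁,m₂)=(1,-1/2): CG² = 2/3, CG = +√(2/3)
  (m₁,m₂)=(0,1/2): CG² = 1/3, CG = −√(1/3)   ← matches the target
Pairs with CG² = 1/3: (0,1/2): −√(1/3)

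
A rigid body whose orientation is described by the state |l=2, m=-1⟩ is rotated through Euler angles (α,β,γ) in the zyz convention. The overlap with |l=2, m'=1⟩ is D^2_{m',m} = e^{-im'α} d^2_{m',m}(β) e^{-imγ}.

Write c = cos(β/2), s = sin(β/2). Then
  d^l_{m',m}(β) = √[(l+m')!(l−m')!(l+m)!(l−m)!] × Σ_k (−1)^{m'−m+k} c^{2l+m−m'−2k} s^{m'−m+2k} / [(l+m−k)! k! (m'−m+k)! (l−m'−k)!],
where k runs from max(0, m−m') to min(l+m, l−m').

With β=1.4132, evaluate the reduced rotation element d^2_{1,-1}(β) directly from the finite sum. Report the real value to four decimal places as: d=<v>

d=0.5538

d^2_{1,-1}(β=1.4132) via the finite sum:
Half-angle: c=0.760574, s=0.649252. N=√(6·1·1·6)=6.000000
k∈{0,1} keeps every argument non-negative
  k=0: (−1)^2·6.0000/(2)·0.7606^2·0.6493^2 = +0.731526
  k=1: (−1)^3·6.0000/(6)·0.7606^0·0.6493^4 = -0.177686
d^2_{1,-1}(1.4132) = +0.731526 -0.177686 = +0.553841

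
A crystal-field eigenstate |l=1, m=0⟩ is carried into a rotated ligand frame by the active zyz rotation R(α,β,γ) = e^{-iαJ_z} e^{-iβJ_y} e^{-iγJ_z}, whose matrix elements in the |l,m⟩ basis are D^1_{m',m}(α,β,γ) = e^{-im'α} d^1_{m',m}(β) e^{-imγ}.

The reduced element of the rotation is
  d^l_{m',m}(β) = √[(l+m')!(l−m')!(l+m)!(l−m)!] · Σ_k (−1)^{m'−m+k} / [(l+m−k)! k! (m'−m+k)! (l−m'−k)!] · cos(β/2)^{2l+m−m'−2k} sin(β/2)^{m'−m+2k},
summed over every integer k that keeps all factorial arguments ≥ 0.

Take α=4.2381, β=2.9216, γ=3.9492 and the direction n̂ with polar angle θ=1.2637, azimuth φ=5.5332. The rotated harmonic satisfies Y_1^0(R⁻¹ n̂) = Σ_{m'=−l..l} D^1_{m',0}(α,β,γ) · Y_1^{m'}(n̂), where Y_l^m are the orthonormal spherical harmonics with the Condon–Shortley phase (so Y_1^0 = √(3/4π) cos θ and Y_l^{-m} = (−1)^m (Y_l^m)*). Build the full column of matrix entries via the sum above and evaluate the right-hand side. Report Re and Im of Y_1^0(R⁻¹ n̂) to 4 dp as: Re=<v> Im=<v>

Re=-0.1165 Im=0.0000

Need the full column D^1_{m',0} for m'=−1..1 at α=4.2381, β=2.9216, γ=3.9492.
cos(β/2)=0.109775, sin(β/2)=0.993957
d^1_{-1,0}: single k=1 term ⇒ +0.154307;  D = -0.070473-0.137274i
d^1_{0,0}: k∈[0..1] ⇒ +0.012050 -0.987950 = -0.975899;  D = -0.975899+0.000000i
d^1_{1,0}: single k=0 term ⇒ -0.154307;  D = +0.070473-0.137274i
Y_1^{m'}(θ=1.2637,φ=5.5332) and Σ D·Y over m':
  (-0.0705-0.1373i)·(+0.2410+0.2245i)  (-0.9759+0.0000i)·(+0.1477+0.0000i)  (+0.0705-0.1373i)·(-0.2410+0.2245i)
Y_1^0(R⁻¹ n̂) = -0.116474+0.000000i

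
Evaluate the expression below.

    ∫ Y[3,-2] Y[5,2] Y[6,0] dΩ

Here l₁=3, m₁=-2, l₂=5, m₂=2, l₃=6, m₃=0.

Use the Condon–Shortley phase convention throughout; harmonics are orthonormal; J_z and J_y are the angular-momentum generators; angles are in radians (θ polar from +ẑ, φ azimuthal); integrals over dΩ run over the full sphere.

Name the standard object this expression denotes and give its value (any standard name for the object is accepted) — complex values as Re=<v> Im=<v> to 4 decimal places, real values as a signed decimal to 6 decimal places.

Gaunt coefficient, -0.165130

This is a Gaunt coefficient — the integral of a triple product of spherical harmonics over the sphere.
Checks pass: Σm=0; 14 even; l₃=6∈[2,8].
(2·3+1)(2·5+1)(2·6+1) = 1001
Δ: 2! 4! 8! / 15! → 1/675675
sum: t=0:+1/8640 t=1:−1/2304 t=2:+1/8640 = -7/34560
3j²(3 5 6; 0 0 0) = Δ·Π!·Σ² = 7/429  (sign -1)
sum: t=1:−1/34560 t=2:+1/8640 = 1/11520
3j²(3 5 6; -2 2 0) = Δ·Π!·Σ² = 3/143  (sign +1)
combine: 4πI² = 1001·7/429·3/143 = 49/143
take √, sign -1: I = -0.16512966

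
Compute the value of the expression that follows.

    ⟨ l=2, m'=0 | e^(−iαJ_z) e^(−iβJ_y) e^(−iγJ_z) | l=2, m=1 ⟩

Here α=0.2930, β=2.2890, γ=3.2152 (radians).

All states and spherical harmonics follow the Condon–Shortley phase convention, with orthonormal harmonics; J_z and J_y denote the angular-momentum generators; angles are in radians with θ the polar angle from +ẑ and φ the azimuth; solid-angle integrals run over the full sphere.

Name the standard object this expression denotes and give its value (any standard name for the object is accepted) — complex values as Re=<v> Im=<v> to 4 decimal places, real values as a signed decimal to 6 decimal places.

This is a Wigner D-matrix element — the rotation-matrix element ⟨l m'| R(α,β,γ) |l m⟩ in the angular-momentum basis.
First d^2_{0,1}(β=2.2890), then the phase factors e^{-i(0)α} and e^{-i(1)γ}:
With c≡cos(β/2)=0.413501 and s≡sin(β/2)=0.910503, N=[2·2·6·1]^{1/2}=4.898979
Admissible k: 1..2 (factorial args all ≥0)
  k=1: (−1)^0·4.8990/(2)·0.4135^3·0.9105^1 = +0.157684
  k=2: (−1)^1·4.8990/(2)·0.4135^1·0.9105^3 = -0.764535
d^2_{0,1}(2.2890) = +0.157684 -0.764535 = -0.606851
Attach z-rotation phases: D = e^{-i(0)(0.2930)}·(-0.606851)·e^{-i(1)(3.2152)} = +0.605208-0.044628i

Wigner D-matrix element, Re=0.6052 Im=-0.0446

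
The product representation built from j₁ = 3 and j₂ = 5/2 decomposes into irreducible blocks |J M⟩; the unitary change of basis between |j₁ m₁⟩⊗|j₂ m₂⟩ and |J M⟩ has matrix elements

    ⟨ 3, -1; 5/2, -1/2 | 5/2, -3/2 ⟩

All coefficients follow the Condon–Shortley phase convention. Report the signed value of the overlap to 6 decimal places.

triangle: 3!×3!×2!/9! = 72/362880
(j±m)!: 2!×4!×2!×3!×1!×4! = 13824
prefactor² = (2J+1)×Δ×N² = 576/35
  k=1: −1/(1!×2!×3!×1!×0!×1!) = -1/12
  k=2: +1/(2!×1!×2!×0!×1!×2!) = 1/8
Σ = 1/24  ⇒  CG² = 576/35×(1/24)² = 1/35
CG = +√(1/35) = +0.169031

+0.169031  (= +√(1/35))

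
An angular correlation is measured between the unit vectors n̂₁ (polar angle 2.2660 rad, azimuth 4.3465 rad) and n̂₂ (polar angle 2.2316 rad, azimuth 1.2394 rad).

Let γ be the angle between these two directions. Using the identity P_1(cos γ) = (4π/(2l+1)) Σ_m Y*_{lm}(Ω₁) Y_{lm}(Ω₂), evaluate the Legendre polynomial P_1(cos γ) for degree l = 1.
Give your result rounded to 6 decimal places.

-0.212781

Expand P_1 via completeness: Σ_{m} conj(Y_{1,m}) at Ω₁ times Y_{1,m} at Ω₂ —
  [-1]  conj(Y_{1,-1})(Ω₁) = -0.094924-0.247751i ; Y_{1,-1}(Ω₂) = +0.088749-0.257926i ; Δ = -0.072326+0.002496i
  [+0]  conj(Y_{1,0})(Ω₁) = -0.312970-0.000000i ; Y_{1,0}(Ω₂) = -0.299881+0.000000i ; Δ = +0.093854+0.000000i
  [+1]  conj(Y_{1,1})(Ω₁) = +0.094924-0.247751i ; Y_{1,1}(Ω₂) = -0.088749-0.257926i ; Δ = -0.072326-0.002496i
Accumulated sum -0.050798+0.000000i; after 4π/(2l+1) scaling, -0.212781+0.000000i ⇒ P_1 = -0.212781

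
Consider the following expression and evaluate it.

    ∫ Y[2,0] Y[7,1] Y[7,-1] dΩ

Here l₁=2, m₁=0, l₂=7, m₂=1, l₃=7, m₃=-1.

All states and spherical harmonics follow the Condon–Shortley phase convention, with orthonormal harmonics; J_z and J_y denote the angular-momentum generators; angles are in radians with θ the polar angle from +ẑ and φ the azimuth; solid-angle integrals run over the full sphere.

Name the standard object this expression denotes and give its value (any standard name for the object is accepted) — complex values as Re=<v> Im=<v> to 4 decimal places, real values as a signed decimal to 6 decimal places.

Gaunt coefficient, -0.151274

This is a Gaunt coefficient — the integral of a triple product of spherical harmonics over the sphere.
Rules hold: Σm=0, L=16 even, 5≤7≤9.
N = 5·15·15 = 1125
Δ = 2!·2!·12!/17! = 1/185640
Racah Σ t=0..2: t=0:+1/2419200 t=1:−1/518400 t=2:+1/2419200 = -1/907200
⇒ 3j(2 7 7; 0 0 0)² = 56/3315, sgn +1
Racah Σ t=0..2: t=0:+1/3870720 t=1:−1/604800 t=2:+1/2073600 = -53/58060800
⇒ 3j(2 7 7; 0 1 -1)² = 2809/185640, sgn -1
4πI² = N·(3j₀)²·(3jₘ)² = 14045/48841
I = -1·√(0.287566/4π) = -0.15127378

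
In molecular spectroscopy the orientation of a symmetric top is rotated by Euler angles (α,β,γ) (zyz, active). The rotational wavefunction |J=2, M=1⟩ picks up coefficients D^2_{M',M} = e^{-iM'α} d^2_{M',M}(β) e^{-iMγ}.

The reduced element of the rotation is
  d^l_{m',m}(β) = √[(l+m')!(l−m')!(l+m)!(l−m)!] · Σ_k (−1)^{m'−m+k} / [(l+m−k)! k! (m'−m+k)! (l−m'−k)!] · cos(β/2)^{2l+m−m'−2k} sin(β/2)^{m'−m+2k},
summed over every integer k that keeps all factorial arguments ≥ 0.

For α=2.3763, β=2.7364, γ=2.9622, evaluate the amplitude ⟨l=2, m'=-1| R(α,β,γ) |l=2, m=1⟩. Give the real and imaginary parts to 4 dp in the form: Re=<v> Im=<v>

Split into d^2_{-1,1}(β=2.7364) × two z-phases.
c=cos(2.736400/2)=0.201213, s=sin(2.736400/2)=0.979547; N=√[1·6·6·1]=6.000000
Admissible k: 2..3 (factorial args all ≥0)
  k=2: (−1)^0·6.0000/(2)·0.2012^2·0.9795^2 = +0.116543
  k=3: (−1)^1·6.0000/(6)·0.2012^0·0.9795^4 = -0.920666
d^2_{-1,1}(2.7364) = +0.116543 -0.920666 = -0.804123
Phases: e^{-i·(-1)·2.3763}=-0.721180+0.692748i, e^{-i·(1)·2.9622}=-0.983952-0.178432i ⇒ D=-0.670007+0.444639i

Re=-0.6700 Im=0.4446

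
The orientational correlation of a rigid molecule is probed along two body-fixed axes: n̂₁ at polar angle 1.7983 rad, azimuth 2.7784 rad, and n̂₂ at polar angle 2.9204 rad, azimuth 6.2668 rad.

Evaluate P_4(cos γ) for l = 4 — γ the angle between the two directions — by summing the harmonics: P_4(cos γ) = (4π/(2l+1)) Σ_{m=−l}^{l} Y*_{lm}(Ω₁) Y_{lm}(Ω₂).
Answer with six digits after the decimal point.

Expand P_4 via completeness: Σ_{m} conj(Y_{4,m}) at Ω₁ times Y_{4,m} at Ω₂ —
  m=-4: (+0.046942-0.395880i) × (+0.001023+0.000067i) = +0.000075-0.000402i  (running Σ = +0.000075-0.000402i)
  m=-3: (+0.120827-0.231398i) × (-0.012880-0.000634i) = -0.001703+0.002904i  (running Σ = -0.001628+0.002502i)
  m=-2: (-0.152837+0.135785i) × (+0.091136+0.002988i) = -0.014335+0.011918i  (running Σ = -0.015963+0.014420i)
  m=-1: (-0.256914+0.097641i) × (-0.370885-0.006078i) = +0.095879-0.034652i  (running Σ = +0.079916-0.020232i)
  m=0: (+0.165495-0.000000i) × (+0.651189+0.000000i) = +0.107769+0.000000i  (running Σ = +0.187685-0.020232i)
  m=1: (+0.256914+0.097641i) × (+0.370885-0.006078i) = +0.095879+0.034652i  (running Σ = +0.283564+0.014420i)
  m=2: (-0.152837-0.135785i) × (+0.091136-0.002988i) = -0.014335-0.011918i  (running Σ = +0.269229+0.002502i)
  m=3: (-0.120827-0.231398i) × (+0.012880-0.000634i) = -0.001703-0.002904i  (running Σ = +0.267526-0.000402i)
  m=4: (+0.046942+0.395880i) × (+0.001023-0.000067i) = +0.000075+0.000402i  (running Σ = +0.267601-0.000000i)
Total Σ_m = +0.267601-0.000000i. Multiply by 1.396263: +0.373642-0.000000i. P_4(cos γ) = 0.373642

0.373642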